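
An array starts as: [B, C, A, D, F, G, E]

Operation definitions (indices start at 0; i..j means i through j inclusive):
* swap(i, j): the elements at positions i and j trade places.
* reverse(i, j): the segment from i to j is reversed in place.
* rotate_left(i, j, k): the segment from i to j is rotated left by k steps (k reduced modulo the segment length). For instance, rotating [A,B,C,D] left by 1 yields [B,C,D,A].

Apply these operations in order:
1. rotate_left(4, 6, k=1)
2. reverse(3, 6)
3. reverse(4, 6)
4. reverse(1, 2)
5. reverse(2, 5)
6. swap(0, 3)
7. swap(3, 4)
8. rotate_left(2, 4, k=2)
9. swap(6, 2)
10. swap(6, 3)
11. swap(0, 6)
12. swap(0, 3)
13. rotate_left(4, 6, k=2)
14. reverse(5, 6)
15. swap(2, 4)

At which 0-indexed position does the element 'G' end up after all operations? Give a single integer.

After 1 (rotate_left(4, 6, k=1)): [B, C, A, D, G, E, F]
After 2 (reverse(3, 6)): [B, C, A, F, E, G, D]
After 3 (reverse(4, 6)): [B, C, A, F, D, G, E]
After 4 (reverse(1, 2)): [B, A, C, F, D, G, E]
After 5 (reverse(2, 5)): [B, A, G, D, F, C, E]
After 6 (swap(0, 3)): [D, A, G, B, F, C, E]
After 7 (swap(3, 4)): [D, A, G, F, B, C, E]
After 8 (rotate_left(2, 4, k=2)): [D, A, B, G, F, C, E]
After 9 (swap(6, 2)): [D, A, E, G, F, C, B]
After 10 (swap(6, 3)): [D, A, E, B, F, C, G]
After 11 (swap(0, 6)): [G, A, E, B, F, C, D]
After 12 (swap(0, 3)): [B, A, E, G, F, C, D]
After 13 (rotate_left(4, 6, k=2)): [B, A, E, G, D, F, C]
After 14 (reverse(5, 6)): [B, A, E, G, D, C, F]
After 15 (swap(2, 4)): [B, A, D, G, E, C, F]

Answer: 3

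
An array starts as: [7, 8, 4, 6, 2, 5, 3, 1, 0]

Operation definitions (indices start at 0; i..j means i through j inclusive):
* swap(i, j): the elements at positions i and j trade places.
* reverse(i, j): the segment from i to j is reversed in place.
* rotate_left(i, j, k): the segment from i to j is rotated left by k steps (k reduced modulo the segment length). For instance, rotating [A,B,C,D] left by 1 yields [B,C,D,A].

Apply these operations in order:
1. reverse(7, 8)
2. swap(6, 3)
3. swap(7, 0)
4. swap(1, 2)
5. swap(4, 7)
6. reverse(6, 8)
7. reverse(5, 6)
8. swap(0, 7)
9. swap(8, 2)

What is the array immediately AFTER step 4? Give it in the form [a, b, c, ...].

After 1 (reverse(7, 8)): [7, 8, 4, 6, 2, 5, 3, 0, 1]
After 2 (swap(6, 3)): [7, 8, 4, 3, 2, 5, 6, 0, 1]
After 3 (swap(7, 0)): [0, 8, 4, 3, 2, 5, 6, 7, 1]
After 4 (swap(1, 2)): [0, 4, 8, 3, 2, 5, 6, 7, 1]

Answer: [0, 4, 8, 3, 2, 5, 6, 7, 1]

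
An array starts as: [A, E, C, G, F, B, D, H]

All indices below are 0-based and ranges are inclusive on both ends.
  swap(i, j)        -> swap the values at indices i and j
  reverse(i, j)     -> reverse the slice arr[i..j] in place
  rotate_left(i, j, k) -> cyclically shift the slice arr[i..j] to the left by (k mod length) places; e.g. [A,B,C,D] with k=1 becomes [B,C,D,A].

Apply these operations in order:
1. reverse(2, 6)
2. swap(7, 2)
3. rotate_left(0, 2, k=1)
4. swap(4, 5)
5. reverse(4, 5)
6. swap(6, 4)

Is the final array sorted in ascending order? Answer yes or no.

Answer: no

Derivation:
After 1 (reverse(2, 6)): [A, E, D, B, F, G, C, H]
After 2 (swap(7, 2)): [A, E, H, B, F, G, C, D]
After 3 (rotate_left(0, 2, k=1)): [E, H, A, B, F, G, C, D]
After 4 (swap(4, 5)): [E, H, A, B, G, F, C, D]
After 5 (reverse(4, 5)): [E, H, A, B, F, G, C, D]
After 6 (swap(6, 4)): [E, H, A, B, C, G, F, D]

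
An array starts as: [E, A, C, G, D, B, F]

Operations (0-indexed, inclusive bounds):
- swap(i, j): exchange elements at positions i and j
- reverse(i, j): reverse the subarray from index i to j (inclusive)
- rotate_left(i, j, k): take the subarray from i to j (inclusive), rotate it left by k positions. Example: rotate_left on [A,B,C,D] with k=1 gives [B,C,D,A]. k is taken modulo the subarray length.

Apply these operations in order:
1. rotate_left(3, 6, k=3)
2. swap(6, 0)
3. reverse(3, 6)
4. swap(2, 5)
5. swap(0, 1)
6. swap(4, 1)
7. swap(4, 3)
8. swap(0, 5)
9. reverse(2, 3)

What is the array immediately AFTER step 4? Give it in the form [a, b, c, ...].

Answer: [B, A, G, E, D, C, F]

Derivation:
After 1 (rotate_left(3, 6, k=3)): [E, A, C, F, G, D, B]
After 2 (swap(6, 0)): [B, A, C, F, G, D, E]
After 3 (reverse(3, 6)): [B, A, C, E, D, G, F]
After 4 (swap(2, 5)): [B, A, G, E, D, C, F]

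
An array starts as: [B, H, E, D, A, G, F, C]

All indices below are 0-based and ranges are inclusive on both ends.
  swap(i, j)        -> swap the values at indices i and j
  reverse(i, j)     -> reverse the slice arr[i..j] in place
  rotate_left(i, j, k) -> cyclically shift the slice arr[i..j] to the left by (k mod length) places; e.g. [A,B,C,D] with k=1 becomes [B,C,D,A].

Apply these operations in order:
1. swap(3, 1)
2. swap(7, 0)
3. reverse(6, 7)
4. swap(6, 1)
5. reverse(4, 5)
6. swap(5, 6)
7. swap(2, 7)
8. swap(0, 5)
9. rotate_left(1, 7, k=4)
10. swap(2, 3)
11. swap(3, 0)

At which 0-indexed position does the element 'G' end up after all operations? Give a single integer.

After 1 (swap(3, 1)): [B, D, E, H, A, G, F, C]
After 2 (swap(7, 0)): [C, D, E, H, A, G, F, B]
After 3 (reverse(6, 7)): [C, D, E, H, A, G, B, F]
After 4 (swap(6, 1)): [C, B, E, H, A, G, D, F]
After 5 (reverse(4, 5)): [C, B, E, H, G, A, D, F]
After 6 (swap(5, 6)): [C, B, E, H, G, D, A, F]
After 7 (swap(2, 7)): [C, B, F, H, G, D, A, E]
After 8 (swap(0, 5)): [D, B, F, H, G, C, A, E]
After 9 (rotate_left(1, 7, k=4)): [D, C, A, E, B, F, H, G]
After 10 (swap(2, 3)): [D, C, E, A, B, F, H, G]
After 11 (swap(3, 0)): [A, C, E, D, B, F, H, G]

Answer: 7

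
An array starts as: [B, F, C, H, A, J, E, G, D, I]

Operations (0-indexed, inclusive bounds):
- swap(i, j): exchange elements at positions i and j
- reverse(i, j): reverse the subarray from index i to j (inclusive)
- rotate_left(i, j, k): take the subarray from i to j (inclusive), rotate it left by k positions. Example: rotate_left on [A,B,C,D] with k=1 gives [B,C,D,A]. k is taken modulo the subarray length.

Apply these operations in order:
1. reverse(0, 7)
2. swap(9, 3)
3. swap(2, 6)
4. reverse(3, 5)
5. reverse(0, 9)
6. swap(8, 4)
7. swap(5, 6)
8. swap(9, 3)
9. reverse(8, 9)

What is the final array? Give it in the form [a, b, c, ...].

Answer: [A, D, B, G, E, C, H, F, J, I]

Derivation:
After 1 (reverse(0, 7)): [G, E, J, A, H, C, F, B, D, I]
After 2 (swap(9, 3)): [G, E, J, I, H, C, F, B, D, A]
After 3 (swap(2, 6)): [G, E, F, I, H, C, J, B, D, A]
After 4 (reverse(3, 5)): [G, E, F, C, H, I, J, B, D, A]
After 5 (reverse(0, 9)): [A, D, B, J, I, H, C, F, E, G]
After 6 (swap(8, 4)): [A, D, B, J, E, H, C, F, I, G]
After 7 (swap(5, 6)): [A, D, B, J, E, C, H, F, I, G]
After 8 (swap(9, 3)): [A, D, B, G, E, C, H, F, I, J]
After 9 (reverse(8, 9)): [A, D, B, G, E, C, H, F, J, I]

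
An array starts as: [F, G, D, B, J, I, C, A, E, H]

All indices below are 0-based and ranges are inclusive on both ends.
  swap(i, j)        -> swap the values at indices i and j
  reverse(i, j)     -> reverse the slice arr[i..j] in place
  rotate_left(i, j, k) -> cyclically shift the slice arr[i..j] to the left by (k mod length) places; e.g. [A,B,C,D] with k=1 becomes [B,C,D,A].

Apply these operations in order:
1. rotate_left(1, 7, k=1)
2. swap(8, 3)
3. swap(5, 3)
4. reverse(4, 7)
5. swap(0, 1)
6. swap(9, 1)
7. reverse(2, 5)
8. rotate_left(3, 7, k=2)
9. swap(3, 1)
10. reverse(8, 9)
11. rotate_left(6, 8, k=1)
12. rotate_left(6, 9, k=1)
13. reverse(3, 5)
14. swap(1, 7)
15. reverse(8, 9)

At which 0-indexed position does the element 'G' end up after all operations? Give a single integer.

Answer: 1

Derivation:
After 1 (rotate_left(1, 7, k=1)): [F, D, B, J, I, C, A, G, E, H]
After 2 (swap(8, 3)): [F, D, B, E, I, C, A, G, J, H]
After 3 (swap(5, 3)): [F, D, B, C, I, E, A, G, J, H]
After 4 (reverse(4, 7)): [F, D, B, C, G, A, E, I, J, H]
After 5 (swap(0, 1)): [D, F, B, C, G, A, E, I, J, H]
After 6 (swap(9, 1)): [D, H, B, C, G, A, E, I, J, F]
After 7 (reverse(2, 5)): [D, H, A, G, C, B, E, I, J, F]
After 8 (rotate_left(3, 7, k=2)): [D, H, A, B, E, I, G, C, J, F]
After 9 (swap(3, 1)): [D, B, A, H, E, I, G, C, J, F]
After 10 (reverse(8, 9)): [D, B, A, H, E, I, G, C, F, J]
After 11 (rotate_left(6, 8, k=1)): [D, B, A, H, E, I, C, F, G, J]
After 12 (rotate_left(6, 9, k=1)): [D, B, A, H, E, I, F, G, J, C]
After 13 (reverse(3, 5)): [D, B, A, I, E, H, F, G, J, C]
After 14 (swap(1, 7)): [D, G, A, I, E, H, F, B, J, C]
After 15 (reverse(8, 9)): [D, G, A, I, E, H, F, B, C, J]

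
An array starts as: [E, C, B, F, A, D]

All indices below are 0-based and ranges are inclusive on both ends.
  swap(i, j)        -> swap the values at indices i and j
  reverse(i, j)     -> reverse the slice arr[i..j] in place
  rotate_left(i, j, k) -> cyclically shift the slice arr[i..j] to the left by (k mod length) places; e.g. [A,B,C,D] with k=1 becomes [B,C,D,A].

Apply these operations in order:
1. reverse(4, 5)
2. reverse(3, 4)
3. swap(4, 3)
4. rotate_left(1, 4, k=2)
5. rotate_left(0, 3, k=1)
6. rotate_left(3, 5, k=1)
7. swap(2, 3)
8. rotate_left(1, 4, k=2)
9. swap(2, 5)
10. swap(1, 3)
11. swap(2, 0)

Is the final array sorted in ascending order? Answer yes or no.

Answer: no

Derivation:
After 1 (reverse(4, 5)): [E, C, B, F, D, A]
After 2 (reverse(3, 4)): [E, C, B, D, F, A]
After 3 (swap(4, 3)): [E, C, B, F, D, A]
After 4 (rotate_left(1, 4, k=2)): [E, F, D, C, B, A]
After 5 (rotate_left(0, 3, k=1)): [F, D, C, E, B, A]
After 6 (rotate_left(3, 5, k=1)): [F, D, C, B, A, E]
After 7 (swap(2, 3)): [F, D, B, C, A, E]
After 8 (rotate_left(1, 4, k=2)): [F, C, A, D, B, E]
After 9 (swap(2, 5)): [F, C, E, D, B, A]
After 10 (swap(1, 3)): [F, D, E, C, B, A]
After 11 (swap(2, 0)): [E, D, F, C, B, A]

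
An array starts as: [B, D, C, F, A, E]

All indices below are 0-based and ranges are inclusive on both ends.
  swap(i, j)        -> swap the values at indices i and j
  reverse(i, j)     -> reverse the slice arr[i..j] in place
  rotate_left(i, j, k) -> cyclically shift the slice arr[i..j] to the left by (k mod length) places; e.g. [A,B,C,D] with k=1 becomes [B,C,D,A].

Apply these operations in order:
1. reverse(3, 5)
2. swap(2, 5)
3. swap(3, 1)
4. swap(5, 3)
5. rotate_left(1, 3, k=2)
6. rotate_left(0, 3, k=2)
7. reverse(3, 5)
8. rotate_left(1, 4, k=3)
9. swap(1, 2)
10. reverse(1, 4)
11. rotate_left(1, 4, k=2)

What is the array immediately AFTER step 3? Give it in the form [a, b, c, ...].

After 1 (reverse(3, 5)): [B, D, C, E, A, F]
After 2 (swap(2, 5)): [B, D, F, E, A, C]
After 3 (swap(3, 1)): [B, E, F, D, A, C]

Answer: [B, E, F, D, A, C]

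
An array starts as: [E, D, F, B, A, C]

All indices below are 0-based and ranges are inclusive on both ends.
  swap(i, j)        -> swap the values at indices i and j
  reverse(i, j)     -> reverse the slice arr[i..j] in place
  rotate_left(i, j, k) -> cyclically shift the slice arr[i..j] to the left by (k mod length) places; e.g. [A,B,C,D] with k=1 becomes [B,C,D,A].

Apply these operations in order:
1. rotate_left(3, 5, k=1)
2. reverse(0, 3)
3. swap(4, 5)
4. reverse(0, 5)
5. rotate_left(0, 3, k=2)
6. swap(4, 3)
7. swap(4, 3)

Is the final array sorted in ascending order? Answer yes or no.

Answer: no

Derivation:
After 1 (rotate_left(3, 5, k=1)): [E, D, F, A, C, B]
After 2 (reverse(0, 3)): [A, F, D, E, C, B]
After 3 (swap(4, 5)): [A, F, D, E, B, C]
After 4 (reverse(0, 5)): [C, B, E, D, F, A]
After 5 (rotate_left(0, 3, k=2)): [E, D, C, B, F, A]
After 6 (swap(4, 3)): [E, D, C, F, B, A]
After 7 (swap(4, 3)): [E, D, C, B, F, A]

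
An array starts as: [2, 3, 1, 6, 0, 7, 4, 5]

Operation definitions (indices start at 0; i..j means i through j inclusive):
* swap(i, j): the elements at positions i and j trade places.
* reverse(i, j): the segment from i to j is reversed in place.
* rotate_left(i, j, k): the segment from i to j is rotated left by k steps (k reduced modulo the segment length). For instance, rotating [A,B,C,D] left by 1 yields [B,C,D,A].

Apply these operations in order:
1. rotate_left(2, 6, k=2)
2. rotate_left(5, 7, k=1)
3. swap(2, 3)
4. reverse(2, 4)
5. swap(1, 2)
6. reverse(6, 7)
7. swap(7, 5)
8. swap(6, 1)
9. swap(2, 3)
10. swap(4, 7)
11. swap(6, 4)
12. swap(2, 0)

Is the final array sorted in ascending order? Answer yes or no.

After 1 (rotate_left(2, 6, k=2)): [2, 3, 0, 7, 4, 1, 6, 5]
After 2 (rotate_left(5, 7, k=1)): [2, 3, 0, 7, 4, 6, 5, 1]
After 3 (swap(2, 3)): [2, 3, 7, 0, 4, 6, 5, 1]
After 4 (reverse(2, 4)): [2, 3, 4, 0, 7, 6, 5, 1]
After 5 (swap(1, 2)): [2, 4, 3, 0, 7, 6, 5, 1]
After 6 (reverse(6, 7)): [2, 4, 3, 0, 7, 6, 1, 5]
After 7 (swap(7, 5)): [2, 4, 3, 0, 7, 5, 1, 6]
After 8 (swap(6, 1)): [2, 1, 3, 0, 7, 5, 4, 6]
After 9 (swap(2, 3)): [2, 1, 0, 3, 7, 5, 4, 6]
After 10 (swap(4, 7)): [2, 1, 0, 3, 6, 5, 4, 7]
After 11 (swap(6, 4)): [2, 1, 0, 3, 4, 5, 6, 7]
After 12 (swap(2, 0)): [0, 1, 2, 3, 4, 5, 6, 7]

Answer: yes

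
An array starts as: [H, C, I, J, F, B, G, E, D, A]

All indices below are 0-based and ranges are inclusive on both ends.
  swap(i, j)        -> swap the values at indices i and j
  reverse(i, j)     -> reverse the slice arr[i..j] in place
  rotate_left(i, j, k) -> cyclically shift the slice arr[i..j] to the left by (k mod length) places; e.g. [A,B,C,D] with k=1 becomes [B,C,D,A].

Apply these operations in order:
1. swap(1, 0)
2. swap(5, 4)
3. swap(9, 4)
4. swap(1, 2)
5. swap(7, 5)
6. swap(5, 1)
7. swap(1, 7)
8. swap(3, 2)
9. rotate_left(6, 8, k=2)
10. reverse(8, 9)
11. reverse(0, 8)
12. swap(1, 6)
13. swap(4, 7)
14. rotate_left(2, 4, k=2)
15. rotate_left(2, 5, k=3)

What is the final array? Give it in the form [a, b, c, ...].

Answer: [B, J, H, F, D, I, G, A, C, E]

Derivation:
After 1 (swap(1, 0)): [C, H, I, J, F, B, G, E, D, A]
After 2 (swap(5, 4)): [C, H, I, J, B, F, G, E, D, A]
After 3 (swap(9, 4)): [C, H, I, J, A, F, G, E, D, B]
After 4 (swap(1, 2)): [C, I, H, J, A, F, G, E, D, B]
After 5 (swap(7, 5)): [C, I, H, J, A, E, G, F, D, B]
After 6 (swap(5, 1)): [C, E, H, J, A, I, G, F, D, B]
After 7 (swap(1, 7)): [C, F, H, J, A, I, G, E, D, B]
After 8 (swap(3, 2)): [C, F, J, H, A, I, G, E, D, B]
After 9 (rotate_left(6, 8, k=2)): [C, F, J, H, A, I, D, G, E, B]
After 10 (reverse(8, 9)): [C, F, J, H, A, I, D, G, B, E]
After 11 (reverse(0, 8)): [B, G, D, I, A, H, J, F, C, E]
After 12 (swap(1, 6)): [B, J, D, I, A, H, G, F, C, E]
After 13 (swap(4, 7)): [B, J, D, I, F, H, G, A, C, E]
After 14 (rotate_left(2, 4, k=2)): [B, J, F, D, I, H, G, A, C, E]
After 15 (rotate_left(2, 5, k=3)): [B, J, H, F, D, I, G, A, C, E]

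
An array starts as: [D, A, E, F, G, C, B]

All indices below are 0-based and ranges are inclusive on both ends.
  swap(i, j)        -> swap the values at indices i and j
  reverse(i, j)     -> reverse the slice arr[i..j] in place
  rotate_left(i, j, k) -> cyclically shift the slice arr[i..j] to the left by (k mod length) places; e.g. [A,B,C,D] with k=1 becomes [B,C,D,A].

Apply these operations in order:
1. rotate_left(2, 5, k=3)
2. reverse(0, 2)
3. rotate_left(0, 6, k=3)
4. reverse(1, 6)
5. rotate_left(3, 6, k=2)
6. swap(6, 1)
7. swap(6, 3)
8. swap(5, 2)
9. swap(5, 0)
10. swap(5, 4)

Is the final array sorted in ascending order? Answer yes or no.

After 1 (rotate_left(2, 5, k=3)): [D, A, C, E, F, G, B]
After 2 (reverse(0, 2)): [C, A, D, E, F, G, B]
After 3 (rotate_left(0, 6, k=3)): [E, F, G, B, C, A, D]
After 4 (reverse(1, 6)): [E, D, A, C, B, G, F]
After 5 (rotate_left(3, 6, k=2)): [E, D, A, G, F, C, B]
After 6 (swap(6, 1)): [E, B, A, G, F, C, D]
After 7 (swap(6, 3)): [E, B, A, D, F, C, G]
After 8 (swap(5, 2)): [E, B, C, D, F, A, G]
After 9 (swap(5, 0)): [A, B, C, D, F, E, G]
After 10 (swap(5, 4)): [A, B, C, D, E, F, G]

Answer: yes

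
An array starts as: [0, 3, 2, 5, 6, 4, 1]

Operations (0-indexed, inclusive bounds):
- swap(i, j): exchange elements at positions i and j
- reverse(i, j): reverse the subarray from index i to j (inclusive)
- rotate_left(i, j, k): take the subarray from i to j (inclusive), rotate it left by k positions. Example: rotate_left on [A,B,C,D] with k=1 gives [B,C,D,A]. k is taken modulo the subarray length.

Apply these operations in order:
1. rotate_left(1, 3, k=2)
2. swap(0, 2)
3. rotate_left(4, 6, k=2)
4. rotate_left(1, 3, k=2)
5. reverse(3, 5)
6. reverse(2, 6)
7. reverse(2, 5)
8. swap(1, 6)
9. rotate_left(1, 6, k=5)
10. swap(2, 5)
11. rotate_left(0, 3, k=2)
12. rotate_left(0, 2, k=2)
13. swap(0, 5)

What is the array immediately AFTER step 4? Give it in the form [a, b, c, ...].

Answer: [3, 2, 5, 0, 1, 6, 4]

Derivation:
After 1 (rotate_left(1, 3, k=2)): [0, 5, 3, 2, 6, 4, 1]
After 2 (swap(0, 2)): [3, 5, 0, 2, 6, 4, 1]
After 3 (rotate_left(4, 6, k=2)): [3, 5, 0, 2, 1, 6, 4]
After 4 (rotate_left(1, 3, k=2)): [3, 2, 5, 0, 1, 6, 4]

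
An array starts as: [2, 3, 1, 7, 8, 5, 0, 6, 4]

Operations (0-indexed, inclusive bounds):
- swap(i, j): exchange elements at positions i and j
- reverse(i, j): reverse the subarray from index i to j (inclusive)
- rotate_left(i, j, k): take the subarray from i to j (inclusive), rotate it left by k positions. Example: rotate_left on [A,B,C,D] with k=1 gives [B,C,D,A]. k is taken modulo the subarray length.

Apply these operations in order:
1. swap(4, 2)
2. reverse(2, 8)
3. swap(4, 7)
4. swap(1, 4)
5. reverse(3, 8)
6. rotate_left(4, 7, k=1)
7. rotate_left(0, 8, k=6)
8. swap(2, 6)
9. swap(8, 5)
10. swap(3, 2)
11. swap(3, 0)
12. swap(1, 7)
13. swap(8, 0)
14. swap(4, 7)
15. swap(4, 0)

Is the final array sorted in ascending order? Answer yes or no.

After 1 (swap(4, 2)): [2, 3, 8, 7, 1, 5, 0, 6, 4]
After 2 (reverse(2, 8)): [2, 3, 4, 6, 0, 5, 1, 7, 8]
After 3 (swap(4, 7)): [2, 3, 4, 6, 7, 5, 1, 0, 8]
After 4 (swap(1, 4)): [2, 7, 4, 6, 3, 5, 1, 0, 8]
After 5 (reverse(3, 8)): [2, 7, 4, 8, 0, 1, 5, 3, 6]
After 6 (rotate_left(4, 7, k=1)): [2, 7, 4, 8, 1, 5, 3, 0, 6]
After 7 (rotate_left(0, 8, k=6)): [3, 0, 6, 2, 7, 4, 8, 1, 5]
After 8 (swap(2, 6)): [3, 0, 8, 2, 7, 4, 6, 1, 5]
After 9 (swap(8, 5)): [3, 0, 8, 2, 7, 5, 6, 1, 4]
After 10 (swap(3, 2)): [3, 0, 2, 8, 7, 5, 6, 1, 4]
After 11 (swap(3, 0)): [8, 0, 2, 3, 7, 5, 6, 1, 4]
After 12 (swap(1, 7)): [8, 1, 2, 3, 7, 5, 6, 0, 4]
After 13 (swap(8, 0)): [4, 1, 2, 3, 7, 5, 6, 0, 8]
After 14 (swap(4, 7)): [4, 1, 2, 3, 0, 5, 6, 7, 8]
After 15 (swap(4, 0)): [0, 1, 2, 3, 4, 5, 6, 7, 8]

Answer: yes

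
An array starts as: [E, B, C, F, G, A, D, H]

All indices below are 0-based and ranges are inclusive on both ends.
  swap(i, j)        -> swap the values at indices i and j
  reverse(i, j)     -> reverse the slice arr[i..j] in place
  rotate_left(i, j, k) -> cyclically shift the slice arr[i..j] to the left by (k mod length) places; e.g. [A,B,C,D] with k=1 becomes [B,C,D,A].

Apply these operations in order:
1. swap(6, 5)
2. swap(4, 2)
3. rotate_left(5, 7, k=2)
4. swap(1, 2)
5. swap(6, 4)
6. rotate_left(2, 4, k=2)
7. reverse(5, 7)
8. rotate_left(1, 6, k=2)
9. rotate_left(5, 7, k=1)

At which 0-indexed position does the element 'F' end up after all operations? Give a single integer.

After 1 (swap(6, 5)): [E, B, C, F, G, D, A, H]
After 2 (swap(4, 2)): [E, B, G, F, C, D, A, H]
After 3 (rotate_left(5, 7, k=2)): [E, B, G, F, C, H, D, A]
After 4 (swap(1, 2)): [E, G, B, F, C, H, D, A]
After 5 (swap(6, 4)): [E, G, B, F, D, H, C, A]
After 6 (rotate_left(2, 4, k=2)): [E, G, D, B, F, H, C, A]
After 7 (reverse(5, 7)): [E, G, D, B, F, A, C, H]
After 8 (rotate_left(1, 6, k=2)): [E, B, F, A, C, G, D, H]
After 9 (rotate_left(5, 7, k=1)): [E, B, F, A, C, D, H, G]

Answer: 2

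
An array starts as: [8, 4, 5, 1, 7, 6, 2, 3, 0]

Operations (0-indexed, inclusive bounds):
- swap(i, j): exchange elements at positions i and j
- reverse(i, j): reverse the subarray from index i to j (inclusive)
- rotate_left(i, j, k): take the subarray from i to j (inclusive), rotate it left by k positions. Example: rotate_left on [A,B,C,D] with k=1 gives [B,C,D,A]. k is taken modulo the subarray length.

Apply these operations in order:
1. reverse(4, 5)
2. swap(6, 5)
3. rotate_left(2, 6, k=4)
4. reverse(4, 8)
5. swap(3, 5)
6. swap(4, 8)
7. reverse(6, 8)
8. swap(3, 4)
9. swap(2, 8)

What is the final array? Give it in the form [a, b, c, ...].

Answer: [8, 4, 2, 1, 3, 5, 0, 6, 7]

Derivation:
After 1 (reverse(4, 5)): [8, 4, 5, 1, 6, 7, 2, 3, 0]
After 2 (swap(6, 5)): [8, 4, 5, 1, 6, 2, 7, 3, 0]
After 3 (rotate_left(2, 6, k=4)): [8, 4, 7, 5, 1, 6, 2, 3, 0]
After 4 (reverse(4, 8)): [8, 4, 7, 5, 0, 3, 2, 6, 1]
After 5 (swap(3, 5)): [8, 4, 7, 3, 0, 5, 2, 6, 1]
After 6 (swap(4, 8)): [8, 4, 7, 3, 1, 5, 2, 6, 0]
After 7 (reverse(6, 8)): [8, 4, 7, 3, 1, 5, 0, 6, 2]
After 8 (swap(3, 4)): [8, 4, 7, 1, 3, 5, 0, 6, 2]
After 9 (swap(2, 8)): [8, 4, 2, 1, 3, 5, 0, 6, 7]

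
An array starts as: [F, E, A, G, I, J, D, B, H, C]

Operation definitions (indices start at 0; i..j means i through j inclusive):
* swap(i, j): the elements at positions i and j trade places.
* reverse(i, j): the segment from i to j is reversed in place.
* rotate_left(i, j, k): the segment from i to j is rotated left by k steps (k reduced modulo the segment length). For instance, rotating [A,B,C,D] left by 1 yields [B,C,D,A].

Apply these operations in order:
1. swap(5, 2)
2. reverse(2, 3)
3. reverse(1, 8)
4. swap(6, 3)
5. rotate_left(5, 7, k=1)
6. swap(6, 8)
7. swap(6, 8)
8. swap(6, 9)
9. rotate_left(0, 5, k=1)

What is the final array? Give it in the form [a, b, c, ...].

After 1 (swap(5, 2)): [F, E, J, G, I, A, D, B, H, C]
After 2 (reverse(2, 3)): [F, E, G, J, I, A, D, B, H, C]
After 3 (reverse(1, 8)): [F, H, B, D, A, I, J, G, E, C]
After 4 (swap(6, 3)): [F, H, B, J, A, I, D, G, E, C]
After 5 (rotate_left(5, 7, k=1)): [F, H, B, J, A, D, G, I, E, C]
After 6 (swap(6, 8)): [F, H, B, J, A, D, E, I, G, C]
After 7 (swap(6, 8)): [F, H, B, J, A, D, G, I, E, C]
After 8 (swap(6, 9)): [F, H, B, J, A, D, C, I, E, G]
After 9 (rotate_left(0, 5, k=1)): [H, B, J, A, D, F, C, I, E, G]

Answer: [H, B, J, A, D, F, C, I, E, G]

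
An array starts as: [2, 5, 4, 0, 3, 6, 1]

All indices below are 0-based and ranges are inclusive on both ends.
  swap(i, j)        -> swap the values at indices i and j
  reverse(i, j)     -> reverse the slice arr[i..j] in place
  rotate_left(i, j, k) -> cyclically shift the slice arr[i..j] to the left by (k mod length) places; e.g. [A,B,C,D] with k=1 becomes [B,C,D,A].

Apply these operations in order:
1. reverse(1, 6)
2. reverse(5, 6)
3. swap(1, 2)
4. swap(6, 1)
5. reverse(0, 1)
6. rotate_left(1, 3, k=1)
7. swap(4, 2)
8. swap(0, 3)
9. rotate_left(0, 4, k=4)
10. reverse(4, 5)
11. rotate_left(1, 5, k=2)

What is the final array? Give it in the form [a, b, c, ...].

Answer: [3, 0, 5, 4, 2, 1, 6]

Derivation:
After 1 (reverse(1, 6)): [2, 1, 6, 3, 0, 4, 5]
After 2 (reverse(5, 6)): [2, 1, 6, 3, 0, 5, 4]
After 3 (swap(1, 2)): [2, 6, 1, 3, 0, 5, 4]
After 4 (swap(6, 1)): [2, 4, 1, 3, 0, 5, 6]
After 5 (reverse(0, 1)): [4, 2, 1, 3, 0, 5, 6]
After 6 (rotate_left(1, 3, k=1)): [4, 1, 3, 2, 0, 5, 6]
After 7 (swap(4, 2)): [4, 1, 0, 2, 3, 5, 6]
After 8 (swap(0, 3)): [2, 1, 0, 4, 3, 5, 6]
After 9 (rotate_left(0, 4, k=4)): [3, 2, 1, 0, 4, 5, 6]
After 10 (reverse(4, 5)): [3, 2, 1, 0, 5, 4, 6]
After 11 (rotate_left(1, 5, k=2)): [3, 0, 5, 4, 2, 1, 6]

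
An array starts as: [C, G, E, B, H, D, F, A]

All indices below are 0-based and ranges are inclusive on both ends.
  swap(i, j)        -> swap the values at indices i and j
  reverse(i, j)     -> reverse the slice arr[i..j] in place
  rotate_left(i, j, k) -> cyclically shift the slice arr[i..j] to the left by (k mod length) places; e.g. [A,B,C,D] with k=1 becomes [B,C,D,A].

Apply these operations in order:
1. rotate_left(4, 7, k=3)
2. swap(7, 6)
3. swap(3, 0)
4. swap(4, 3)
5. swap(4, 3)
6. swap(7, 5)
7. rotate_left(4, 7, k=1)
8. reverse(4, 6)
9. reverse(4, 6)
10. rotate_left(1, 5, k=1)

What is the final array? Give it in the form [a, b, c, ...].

After 1 (rotate_left(4, 7, k=3)): [C, G, E, B, A, H, D, F]
After 2 (swap(7, 6)): [C, G, E, B, A, H, F, D]
After 3 (swap(3, 0)): [B, G, E, C, A, H, F, D]
After 4 (swap(4, 3)): [B, G, E, A, C, H, F, D]
After 5 (swap(4, 3)): [B, G, E, C, A, H, F, D]
After 6 (swap(7, 5)): [B, G, E, C, A, D, F, H]
After 7 (rotate_left(4, 7, k=1)): [B, G, E, C, D, F, H, A]
After 8 (reverse(4, 6)): [B, G, E, C, H, F, D, A]
After 9 (reverse(4, 6)): [B, G, E, C, D, F, H, A]
After 10 (rotate_left(1, 5, k=1)): [B, E, C, D, F, G, H, A]

Answer: [B, E, C, D, F, G, H, A]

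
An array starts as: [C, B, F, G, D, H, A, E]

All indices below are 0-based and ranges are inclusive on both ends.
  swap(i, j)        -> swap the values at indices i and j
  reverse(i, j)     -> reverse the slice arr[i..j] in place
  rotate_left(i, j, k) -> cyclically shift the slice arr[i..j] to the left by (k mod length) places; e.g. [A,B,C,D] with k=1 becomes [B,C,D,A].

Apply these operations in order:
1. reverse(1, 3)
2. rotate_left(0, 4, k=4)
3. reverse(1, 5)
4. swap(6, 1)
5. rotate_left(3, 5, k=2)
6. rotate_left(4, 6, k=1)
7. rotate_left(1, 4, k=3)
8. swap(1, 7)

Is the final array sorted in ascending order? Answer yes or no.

After 1 (reverse(1, 3)): [C, G, F, B, D, H, A, E]
After 2 (rotate_left(0, 4, k=4)): [D, C, G, F, B, H, A, E]
After 3 (reverse(1, 5)): [D, H, B, F, G, C, A, E]
After 4 (swap(6, 1)): [D, A, B, F, G, C, H, E]
After 5 (rotate_left(3, 5, k=2)): [D, A, B, C, F, G, H, E]
After 6 (rotate_left(4, 6, k=1)): [D, A, B, C, G, H, F, E]
After 7 (rotate_left(1, 4, k=3)): [D, G, A, B, C, H, F, E]
After 8 (swap(1, 7)): [D, E, A, B, C, H, F, G]

Answer: no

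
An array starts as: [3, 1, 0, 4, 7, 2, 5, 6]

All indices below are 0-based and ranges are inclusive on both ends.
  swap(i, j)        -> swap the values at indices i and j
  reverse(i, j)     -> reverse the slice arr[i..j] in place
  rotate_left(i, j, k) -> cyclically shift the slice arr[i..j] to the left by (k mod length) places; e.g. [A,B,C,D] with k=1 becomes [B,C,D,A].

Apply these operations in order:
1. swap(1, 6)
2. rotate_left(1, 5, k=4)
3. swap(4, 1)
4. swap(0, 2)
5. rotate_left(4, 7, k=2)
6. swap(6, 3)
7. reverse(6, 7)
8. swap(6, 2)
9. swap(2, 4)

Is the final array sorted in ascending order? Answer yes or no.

After 1 (swap(1, 6)): [3, 5, 0, 4, 7, 2, 1, 6]
After 2 (rotate_left(1, 5, k=4)): [3, 2, 5, 0, 4, 7, 1, 6]
After 3 (swap(4, 1)): [3, 4, 5, 0, 2, 7, 1, 6]
After 4 (swap(0, 2)): [5, 4, 3, 0, 2, 7, 1, 6]
After 5 (rotate_left(4, 7, k=2)): [5, 4, 3, 0, 1, 6, 2, 7]
After 6 (swap(6, 3)): [5, 4, 3, 2, 1, 6, 0, 7]
After 7 (reverse(6, 7)): [5, 4, 3, 2, 1, 6, 7, 0]
After 8 (swap(6, 2)): [5, 4, 7, 2, 1, 6, 3, 0]
After 9 (swap(2, 4)): [5, 4, 1, 2, 7, 6, 3, 0]

Answer: no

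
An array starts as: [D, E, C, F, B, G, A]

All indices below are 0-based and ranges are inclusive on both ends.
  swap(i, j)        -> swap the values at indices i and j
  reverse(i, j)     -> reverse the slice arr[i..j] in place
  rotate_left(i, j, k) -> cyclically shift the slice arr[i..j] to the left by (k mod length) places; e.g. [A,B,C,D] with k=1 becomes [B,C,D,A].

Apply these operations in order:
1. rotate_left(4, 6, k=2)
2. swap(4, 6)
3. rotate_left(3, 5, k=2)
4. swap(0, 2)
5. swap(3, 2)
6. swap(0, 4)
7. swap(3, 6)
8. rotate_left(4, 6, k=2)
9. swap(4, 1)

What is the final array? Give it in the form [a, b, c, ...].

After 1 (rotate_left(4, 6, k=2)): [D, E, C, F, A, B, G]
After 2 (swap(4, 6)): [D, E, C, F, G, B, A]
After 3 (rotate_left(3, 5, k=2)): [D, E, C, B, F, G, A]
After 4 (swap(0, 2)): [C, E, D, B, F, G, A]
After 5 (swap(3, 2)): [C, E, B, D, F, G, A]
After 6 (swap(0, 4)): [F, E, B, D, C, G, A]
After 7 (swap(3, 6)): [F, E, B, A, C, G, D]
After 8 (rotate_left(4, 6, k=2)): [F, E, B, A, D, C, G]
After 9 (swap(4, 1)): [F, D, B, A, E, C, G]

Answer: [F, D, B, A, E, C, G]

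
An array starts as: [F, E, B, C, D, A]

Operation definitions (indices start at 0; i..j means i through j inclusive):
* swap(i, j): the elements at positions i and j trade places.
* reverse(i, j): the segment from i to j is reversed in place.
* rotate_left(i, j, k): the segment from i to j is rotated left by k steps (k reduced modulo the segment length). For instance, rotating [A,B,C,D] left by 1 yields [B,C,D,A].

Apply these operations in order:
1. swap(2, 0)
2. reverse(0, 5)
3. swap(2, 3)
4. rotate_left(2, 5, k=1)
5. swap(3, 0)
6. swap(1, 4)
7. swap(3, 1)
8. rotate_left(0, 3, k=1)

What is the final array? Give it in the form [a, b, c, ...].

After 1 (swap(2, 0)): [B, E, F, C, D, A]
After 2 (reverse(0, 5)): [A, D, C, F, E, B]
After 3 (swap(2, 3)): [A, D, F, C, E, B]
After 4 (rotate_left(2, 5, k=1)): [A, D, C, E, B, F]
After 5 (swap(3, 0)): [E, D, C, A, B, F]
After 6 (swap(1, 4)): [E, B, C, A, D, F]
After 7 (swap(3, 1)): [E, A, C, B, D, F]
After 8 (rotate_left(0, 3, k=1)): [A, C, B, E, D, F]

Answer: [A, C, B, E, D, F]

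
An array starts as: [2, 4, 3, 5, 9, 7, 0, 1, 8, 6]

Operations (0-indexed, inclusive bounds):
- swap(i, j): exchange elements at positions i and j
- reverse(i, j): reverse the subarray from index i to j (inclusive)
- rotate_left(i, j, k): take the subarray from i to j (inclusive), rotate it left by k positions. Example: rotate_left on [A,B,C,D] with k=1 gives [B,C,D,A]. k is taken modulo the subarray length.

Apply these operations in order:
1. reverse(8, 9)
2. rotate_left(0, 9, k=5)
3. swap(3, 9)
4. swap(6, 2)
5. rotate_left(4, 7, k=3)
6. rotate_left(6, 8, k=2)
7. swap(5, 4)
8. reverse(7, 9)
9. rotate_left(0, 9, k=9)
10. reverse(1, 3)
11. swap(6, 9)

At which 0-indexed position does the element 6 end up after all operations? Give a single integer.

After 1 (reverse(8, 9)): [2, 4, 3, 5, 9, 7, 0, 1, 6, 8]
After 2 (rotate_left(0, 9, k=5)): [7, 0, 1, 6, 8, 2, 4, 3, 5, 9]
After 3 (swap(3, 9)): [7, 0, 1, 9, 8, 2, 4, 3, 5, 6]
After 4 (swap(6, 2)): [7, 0, 4, 9, 8, 2, 1, 3, 5, 6]
After 5 (rotate_left(4, 7, k=3)): [7, 0, 4, 9, 3, 8, 2, 1, 5, 6]
After 6 (rotate_left(6, 8, k=2)): [7, 0, 4, 9, 3, 8, 5, 2, 1, 6]
After 7 (swap(5, 4)): [7, 0, 4, 9, 8, 3, 5, 2, 1, 6]
After 8 (reverse(7, 9)): [7, 0, 4, 9, 8, 3, 5, 6, 1, 2]
After 9 (rotate_left(0, 9, k=9)): [2, 7, 0, 4, 9, 8, 3, 5, 6, 1]
After 10 (reverse(1, 3)): [2, 4, 0, 7, 9, 8, 3, 5, 6, 1]
After 11 (swap(6, 9)): [2, 4, 0, 7, 9, 8, 1, 5, 6, 3]

Answer: 8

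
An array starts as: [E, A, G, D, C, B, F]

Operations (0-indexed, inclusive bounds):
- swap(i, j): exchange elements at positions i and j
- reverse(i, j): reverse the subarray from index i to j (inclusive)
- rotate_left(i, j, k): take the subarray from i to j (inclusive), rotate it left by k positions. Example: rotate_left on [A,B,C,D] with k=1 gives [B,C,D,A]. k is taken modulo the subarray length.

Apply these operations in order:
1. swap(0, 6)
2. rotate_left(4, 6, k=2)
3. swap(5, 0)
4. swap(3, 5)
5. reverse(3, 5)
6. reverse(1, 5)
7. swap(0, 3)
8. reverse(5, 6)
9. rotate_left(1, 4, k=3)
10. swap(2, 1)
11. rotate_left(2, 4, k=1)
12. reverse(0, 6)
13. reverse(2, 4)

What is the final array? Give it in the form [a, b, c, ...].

After 1 (swap(0, 6)): [F, A, G, D, C, B, E]
After 2 (rotate_left(4, 6, k=2)): [F, A, G, D, E, C, B]
After 3 (swap(5, 0)): [C, A, G, D, E, F, B]
After 4 (swap(3, 5)): [C, A, G, F, E, D, B]
After 5 (reverse(3, 5)): [C, A, G, D, E, F, B]
After 6 (reverse(1, 5)): [C, F, E, D, G, A, B]
After 7 (swap(0, 3)): [D, F, E, C, G, A, B]
After 8 (reverse(5, 6)): [D, F, E, C, G, B, A]
After 9 (rotate_left(1, 4, k=3)): [D, G, F, E, C, B, A]
After 10 (swap(2, 1)): [D, F, G, E, C, B, A]
After 11 (rotate_left(2, 4, k=1)): [D, F, E, C, G, B, A]
After 12 (reverse(0, 6)): [A, B, G, C, E, F, D]
After 13 (reverse(2, 4)): [A, B, E, C, G, F, D]

Answer: [A, B, E, C, G, F, D]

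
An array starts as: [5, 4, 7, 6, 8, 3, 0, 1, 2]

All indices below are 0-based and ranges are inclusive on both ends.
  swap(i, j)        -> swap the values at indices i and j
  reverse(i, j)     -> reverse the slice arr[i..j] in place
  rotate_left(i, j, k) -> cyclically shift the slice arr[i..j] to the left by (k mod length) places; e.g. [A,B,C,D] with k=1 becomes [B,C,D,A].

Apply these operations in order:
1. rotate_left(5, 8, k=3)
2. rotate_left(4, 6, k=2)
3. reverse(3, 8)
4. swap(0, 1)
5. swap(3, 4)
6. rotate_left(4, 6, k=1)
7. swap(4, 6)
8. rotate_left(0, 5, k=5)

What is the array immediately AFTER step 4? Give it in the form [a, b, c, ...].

After 1 (rotate_left(5, 8, k=3)): [5, 4, 7, 6, 8, 2, 3, 0, 1]
After 2 (rotate_left(4, 6, k=2)): [5, 4, 7, 6, 3, 8, 2, 0, 1]
After 3 (reverse(3, 8)): [5, 4, 7, 1, 0, 2, 8, 3, 6]
After 4 (swap(0, 1)): [4, 5, 7, 1, 0, 2, 8, 3, 6]

Answer: [4, 5, 7, 1, 0, 2, 8, 3, 6]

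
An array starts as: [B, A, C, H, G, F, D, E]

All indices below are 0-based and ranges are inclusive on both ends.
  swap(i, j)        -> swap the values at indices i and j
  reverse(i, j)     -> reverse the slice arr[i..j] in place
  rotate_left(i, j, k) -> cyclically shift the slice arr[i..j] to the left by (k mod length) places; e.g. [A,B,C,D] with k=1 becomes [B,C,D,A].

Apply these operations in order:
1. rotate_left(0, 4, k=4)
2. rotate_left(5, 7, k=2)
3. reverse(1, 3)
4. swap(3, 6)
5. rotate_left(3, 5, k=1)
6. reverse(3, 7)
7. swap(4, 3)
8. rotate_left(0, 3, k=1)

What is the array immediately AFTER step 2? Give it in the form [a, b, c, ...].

After 1 (rotate_left(0, 4, k=4)): [G, B, A, C, H, F, D, E]
After 2 (rotate_left(5, 7, k=2)): [G, B, A, C, H, E, F, D]

Answer: [G, B, A, C, H, E, F, D]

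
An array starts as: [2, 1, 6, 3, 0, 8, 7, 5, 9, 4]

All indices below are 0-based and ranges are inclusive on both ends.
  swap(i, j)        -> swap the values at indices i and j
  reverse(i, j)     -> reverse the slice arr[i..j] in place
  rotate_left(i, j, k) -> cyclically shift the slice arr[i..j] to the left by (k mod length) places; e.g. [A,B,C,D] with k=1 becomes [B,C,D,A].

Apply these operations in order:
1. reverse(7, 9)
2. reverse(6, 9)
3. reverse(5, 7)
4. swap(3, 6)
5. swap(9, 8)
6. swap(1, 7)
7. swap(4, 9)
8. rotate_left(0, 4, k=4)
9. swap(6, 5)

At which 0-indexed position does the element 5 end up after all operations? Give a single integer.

After 1 (reverse(7, 9)): [2, 1, 6, 3, 0, 8, 7, 4, 9, 5]
After 2 (reverse(6, 9)): [2, 1, 6, 3, 0, 8, 5, 9, 4, 7]
After 3 (reverse(5, 7)): [2, 1, 6, 3, 0, 9, 5, 8, 4, 7]
After 4 (swap(3, 6)): [2, 1, 6, 5, 0, 9, 3, 8, 4, 7]
After 5 (swap(9, 8)): [2, 1, 6, 5, 0, 9, 3, 8, 7, 4]
After 6 (swap(1, 7)): [2, 8, 6, 5, 0, 9, 3, 1, 7, 4]
After 7 (swap(4, 9)): [2, 8, 6, 5, 4, 9, 3, 1, 7, 0]
After 8 (rotate_left(0, 4, k=4)): [4, 2, 8, 6, 5, 9, 3, 1, 7, 0]
After 9 (swap(6, 5)): [4, 2, 8, 6, 5, 3, 9, 1, 7, 0]

Answer: 4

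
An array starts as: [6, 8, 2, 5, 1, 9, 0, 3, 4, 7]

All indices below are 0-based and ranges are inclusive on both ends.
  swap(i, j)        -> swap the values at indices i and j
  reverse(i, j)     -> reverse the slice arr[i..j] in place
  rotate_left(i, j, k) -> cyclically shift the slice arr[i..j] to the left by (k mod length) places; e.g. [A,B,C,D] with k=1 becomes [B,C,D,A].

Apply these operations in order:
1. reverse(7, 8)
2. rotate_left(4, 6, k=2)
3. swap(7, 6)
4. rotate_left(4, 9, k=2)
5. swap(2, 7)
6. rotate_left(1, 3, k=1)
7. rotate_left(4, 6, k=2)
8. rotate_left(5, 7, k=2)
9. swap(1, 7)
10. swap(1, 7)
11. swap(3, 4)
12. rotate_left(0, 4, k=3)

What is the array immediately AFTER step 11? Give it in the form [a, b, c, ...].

Answer: [6, 7, 5, 3, 8, 2, 4, 9, 0, 1]

Derivation:
After 1 (reverse(7, 8)): [6, 8, 2, 5, 1, 9, 0, 4, 3, 7]
After 2 (rotate_left(4, 6, k=2)): [6, 8, 2, 5, 0, 1, 9, 4, 3, 7]
After 3 (swap(7, 6)): [6, 8, 2, 5, 0, 1, 4, 9, 3, 7]
After 4 (rotate_left(4, 9, k=2)): [6, 8, 2, 5, 4, 9, 3, 7, 0, 1]
After 5 (swap(2, 7)): [6, 8, 7, 5, 4, 9, 3, 2, 0, 1]
After 6 (rotate_left(1, 3, k=1)): [6, 7, 5, 8, 4, 9, 3, 2, 0, 1]
After 7 (rotate_left(4, 6, k=2)): [6, 7, 5, 8, 3, 4, 9, 2, 0, 1]
After 8 (rotate_left(5, 7, k=2)): [6, 7, 5, 8, 3, 2, 4, 9, 0, 1]
After 9 (swap(1, 7)): [6, 9, 5, 8, 3, 2, 4, 7, 0, 1]
After 10 (swap(1, 7)): [6, 7, 5, 8, 3, 2, 4, 9, 0, 1]
After 11 (swap(3, 4)): [6, 7, 5, 3, 8, 2, 4, 9, 0, 1]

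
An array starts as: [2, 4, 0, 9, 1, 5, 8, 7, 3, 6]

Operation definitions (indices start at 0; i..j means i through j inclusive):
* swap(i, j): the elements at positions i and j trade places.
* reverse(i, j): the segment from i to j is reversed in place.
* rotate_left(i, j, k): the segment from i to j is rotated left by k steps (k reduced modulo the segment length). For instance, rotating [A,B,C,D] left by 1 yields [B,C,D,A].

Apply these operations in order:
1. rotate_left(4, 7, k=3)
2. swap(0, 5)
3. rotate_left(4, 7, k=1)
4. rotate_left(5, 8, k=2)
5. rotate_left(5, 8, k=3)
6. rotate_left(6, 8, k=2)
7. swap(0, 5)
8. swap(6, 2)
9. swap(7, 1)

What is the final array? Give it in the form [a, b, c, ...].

After 1 (rotate_left(4, 7, k=3)): [2, 4, 0, 9, 7, 1, 5, 8, 3, 6]
After 2 (swap(0, 5)): [1, 4, 0, 9, 7, 2, 5, 8, 3, 6]
After 3 (rotate_left(4, 7, k=1)): [1, 4, 0, 9, 2, 5, 8, 7, 3, 6]
After 4 (rotate_left(5, 8, k=2)): [1, 4, 0, 9, 2, 7, 3, 5, 8, 6]
After 5 (rotate_left(5, 8, k=3)): [1, 4, 0, 9, 2, 8, 7, 3, 5, 6]
After 6 (rotate_left(6, 8, k=2)): [1, 4, 0, 9, 2, 8, 5, 7, 3, 6]
After 7 (swap(0, 5)): [8, 4, 0, 9, 2, 1, 5, 7, 3, 6]
After 8 (swap(6, 2)): [8, 4, 5, 9, 2, 1, 0, 7, 3, 6]
After 9 (swap(7, 1)): [8, 7, 5, 9, 2, 1, 0, 4, 3, 6]

Answer: [8, 7, 5, 9, 2, 1, 0, 4, 3, 6]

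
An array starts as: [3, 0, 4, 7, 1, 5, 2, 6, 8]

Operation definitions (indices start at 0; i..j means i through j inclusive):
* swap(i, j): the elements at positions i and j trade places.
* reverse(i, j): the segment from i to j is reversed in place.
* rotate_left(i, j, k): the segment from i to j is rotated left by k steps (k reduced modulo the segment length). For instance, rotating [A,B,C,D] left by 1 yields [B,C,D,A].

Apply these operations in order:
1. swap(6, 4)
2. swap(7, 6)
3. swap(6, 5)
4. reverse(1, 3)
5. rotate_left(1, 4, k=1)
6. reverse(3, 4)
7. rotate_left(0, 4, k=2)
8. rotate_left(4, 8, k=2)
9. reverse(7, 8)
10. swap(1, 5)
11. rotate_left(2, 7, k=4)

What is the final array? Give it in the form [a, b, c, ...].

After 1 (swap(6, 4)): [3, 0, 4, 7, 2, 5, 1, 6, 8]
After 2 (swap(7, 6)): [3, 0, 4, 7, 2, 5, 6, 1, 8]
After 3 (swap(6, 5)): [3, 0, 4, 7, 2, 6, 5, 1, 8]
After 4 (reverse(1, 3)): [3, 7, 4, 0, 2, 6, 5, 1, 8]
After 5 (rotate_left(1, 4, k=1)): [3, 4, 0, 2, 7, 6, 5, 1, 8]
After 6 (reverse(3, 4)): [3, 4, 0, 7, 2, 6, 5, 1, 8]
After 7 (rotate_left(0, 4, k=2)): [0, 7, 2, 3, 4, 6, 5, 1, 8]
After 8 (rotate_left(4, 8, k=2)): [0, 7, 2, 3, 5, 1, 8, 4, 6]
After 9 (reverse(7, 8)): [0, 7, 2, 3, 5, 1, 8, 6, 4]
After 10 (swap(1, 5)): [0, 1, 2, 3, 5, 7, 8, 6, 4]
After 11 (rotate_left(2, 7, k=4)): [0, 1, 8, 6, 2, 3, 5, 7, 4]

Answer: [0, 1, 8, 6, 2, 3, 5, 7, 4]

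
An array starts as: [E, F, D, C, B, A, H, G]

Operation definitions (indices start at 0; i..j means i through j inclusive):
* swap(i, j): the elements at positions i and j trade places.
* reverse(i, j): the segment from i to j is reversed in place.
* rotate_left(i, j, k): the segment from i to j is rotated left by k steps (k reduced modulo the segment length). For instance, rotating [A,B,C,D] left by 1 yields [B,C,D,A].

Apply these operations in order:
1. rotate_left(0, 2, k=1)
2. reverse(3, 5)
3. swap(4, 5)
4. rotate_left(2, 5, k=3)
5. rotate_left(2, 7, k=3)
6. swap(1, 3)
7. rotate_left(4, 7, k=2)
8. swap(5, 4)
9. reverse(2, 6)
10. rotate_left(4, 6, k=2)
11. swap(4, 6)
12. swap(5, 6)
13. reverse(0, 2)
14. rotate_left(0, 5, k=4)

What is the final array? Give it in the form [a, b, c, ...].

After 1 (rotate_left(0, 2, k=1)): [F, D, E, C, B, A, H, G]
After 2 (reverse(3, 5)): [F, D, E, A, B, C, H, G]
After 3 (swap(4, 5)): [F, D, E, A, C, B, H, G]
After 4 (rotate_left(2, 5, k=3)): [F, D, B, E, A, C, H, G]
After 5 (rotate_left(2, 7, k=3)): [F, D, C, H, G, B, E, A]
After 6 (swap(1, 3)): [F, H, C, D, G, B, E, A]
After 7 (rotate_left(4, 7, k=2)): [F, H, C, D, E, A, G, B]
After 8 (swap(5, 4)): [F, H, C, D, A, E, G, B]
After 9 (reverse(2, 6)): [F, H, G, E, A, D, C, B]
After 10 (rotate_left(4, 6, k=2)): [F, H, G, E, C, A, D, B]
After 11 (swap(4, 6)): [F, H, G, E, D, A, C, B]
After 12 (swap(5, 6)): [F, H, G, E, D, C, A, B]
After 13 (reverse(0, 2)): [G, H, F, E, D, C, A, B]
After 14 (rotate_left(0, 5, k=4)): [D, C, G, H, F, E, A, B]

Answer: [D, C, G, H, F, E, A, B]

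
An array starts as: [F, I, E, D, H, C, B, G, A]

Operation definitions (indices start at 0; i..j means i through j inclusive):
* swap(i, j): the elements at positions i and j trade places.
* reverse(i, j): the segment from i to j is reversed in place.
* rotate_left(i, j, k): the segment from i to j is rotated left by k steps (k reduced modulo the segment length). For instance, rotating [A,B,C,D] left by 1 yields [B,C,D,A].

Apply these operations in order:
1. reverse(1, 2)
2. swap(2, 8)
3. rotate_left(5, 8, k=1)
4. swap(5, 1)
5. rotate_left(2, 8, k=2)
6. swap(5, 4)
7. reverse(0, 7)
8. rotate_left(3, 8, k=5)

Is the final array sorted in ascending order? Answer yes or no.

Answer: no

Derivation:
After 1 (reverse(1, 2)): [F, E, I, D, H, C, B, G, A]
After 2 (swap(2, 8)): [F, E, A, D, H, C, B, G, I]
After 3 (rotate_left(5, 8, k=1)): [F, E, A, D, H, B, G, I, C]
After 4 (swap(5, 1)): [F, B, A, D, H, E, G, I, C]
After 5 (rotate_left(2, 8, k=2)): [F, B, H, E, G, I, C, A, D]
After 6 (swap(5, 4)): [F, B, H, E, I, G, C, A, D]
After 7 (reverse(0, 7)): [A, C, G, I, E, H, B, F, D]
After 8 (rotate_left(3, 8, k=5)): [A, C, G, D, I, E, H, B, F]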